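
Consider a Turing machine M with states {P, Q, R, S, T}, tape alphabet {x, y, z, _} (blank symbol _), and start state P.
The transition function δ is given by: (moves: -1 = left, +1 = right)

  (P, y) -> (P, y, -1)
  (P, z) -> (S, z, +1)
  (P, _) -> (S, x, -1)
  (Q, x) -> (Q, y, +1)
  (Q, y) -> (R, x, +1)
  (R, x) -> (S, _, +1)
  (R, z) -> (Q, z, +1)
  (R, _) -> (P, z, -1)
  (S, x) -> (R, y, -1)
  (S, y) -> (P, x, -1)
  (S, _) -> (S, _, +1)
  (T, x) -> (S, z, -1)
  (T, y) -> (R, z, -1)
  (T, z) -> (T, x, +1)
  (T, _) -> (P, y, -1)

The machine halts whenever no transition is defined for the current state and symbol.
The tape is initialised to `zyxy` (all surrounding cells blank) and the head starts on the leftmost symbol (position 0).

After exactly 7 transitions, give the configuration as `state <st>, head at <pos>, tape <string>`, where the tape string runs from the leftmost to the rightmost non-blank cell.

state S, head at 3, tape zx_y

state=P head=0 tape=[z]yxy   (P,z)→(S,z,+1)
state=S head=1 tape=z[y]xy   (S,y)→(P,x,-1)
state=P head=0 tape=[z]xxy   (P,z)→(S,z,+1)
state=S head=1 tape=z[x]xy   (S,x)→(R,y,-1)
state=R head=0 tape=[z]yxy   (R,z)→(Q,z,+1)
state=Q head=1 tape=z[y]xy   (Q,y)→(R,x,+1)
state=R head=2 tape=zx[x]y   (R,x)→(S,_,+1)
state=S head=3 tape=zx_[y]
After 7 steps: state S, head at 3, tape zx_y.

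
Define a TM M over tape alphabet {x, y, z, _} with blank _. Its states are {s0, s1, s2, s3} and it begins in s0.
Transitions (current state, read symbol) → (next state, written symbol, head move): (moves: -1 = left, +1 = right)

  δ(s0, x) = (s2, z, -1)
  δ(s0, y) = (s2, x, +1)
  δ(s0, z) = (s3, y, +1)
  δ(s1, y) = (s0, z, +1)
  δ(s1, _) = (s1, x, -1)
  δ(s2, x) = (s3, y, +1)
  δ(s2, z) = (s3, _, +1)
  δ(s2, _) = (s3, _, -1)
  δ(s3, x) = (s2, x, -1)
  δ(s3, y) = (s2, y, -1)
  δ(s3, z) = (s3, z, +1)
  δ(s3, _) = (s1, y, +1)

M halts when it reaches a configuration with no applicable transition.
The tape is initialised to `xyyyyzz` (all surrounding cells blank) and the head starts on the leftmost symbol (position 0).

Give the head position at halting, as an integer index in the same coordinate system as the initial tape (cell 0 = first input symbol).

s0 | __[x]yyyyzz   read x → write z, move -1, go to s2
s2 | _[_]zyyyyzz   read _ → write _, move -1, go to s3
s3 | [_]_zyyyyzz   read _ → write y, move +1, go to s1
s1 | y[_]zyyyyzz   read _ → write x, move -1, go to s1
s1 | [y]xzyyyyzz   read y → write z, move +1, go to s0
s0 | z[x]zyyyyzz   read x → write z, move -1, go to s2
s2 | [z]zzyyyyzz   read z → write _, move +1, go to s3
s3 | _[z]zyyyyzz   read z → write z, move +1, go to s3
s3 | _z[z]yyyyzz   read z → write z, move +1, go to s3
s3 | _zz[y]yyyzz   read y → write y, move -1, go to s2
s2 | _z[z]yyyyzz   read z → write _, move +1, go to s3
s3 | _z_[y]yyyzz   read y → write y, move -1, go to s2
s2 | _z[_]yyyyzz   read _ → write _, move -1, go to s3
s3 | _[z]_yyyyzz   read z → write z, move +1, go to s3
s3 | _z[_]yyyyzz   read _ → write y, move +1, go to s1
s1 | _zy[y]yyyzz   read y → write z, move +1, go to s0
s0 | _zyz[y]yyzz   read y → write x, move +1, go to s2
s2 | _zyzx[y]yzz
At halt the head is at cell 3.

3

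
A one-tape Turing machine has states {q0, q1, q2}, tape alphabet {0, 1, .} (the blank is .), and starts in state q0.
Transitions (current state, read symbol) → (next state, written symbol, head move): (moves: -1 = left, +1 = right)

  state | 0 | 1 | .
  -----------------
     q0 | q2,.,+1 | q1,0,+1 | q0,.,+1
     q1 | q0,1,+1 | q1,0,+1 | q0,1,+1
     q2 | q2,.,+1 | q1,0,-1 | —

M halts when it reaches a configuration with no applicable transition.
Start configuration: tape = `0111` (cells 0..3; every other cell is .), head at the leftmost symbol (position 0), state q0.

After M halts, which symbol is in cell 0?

q0 | [0]111.   read 0 → write ., move +1, go to q2
q2 | .[1]11.   read 1 → write 0, move -1, go to q1
q1 | [.]011.   read . → write 1, move +1, go to q0
q0 | 1[0]11.   read 0 → write ., move +1, go to q2
q2 | 1.[1]1.   read 1 → write 0, move -1, go to q1
q1 | 1[.]01.   read . → write 1, move +1, go to q0
q0 | 11[0]1.   read 0 → write ., move +1, go to q2
q2 | 11.[1].   read 1 → write 0, move -1, go to q1
q1 | 11[.]0.   read . → write 1, move +1, go to q0
q0 | 111[0].   read 0 → write ., move +1, go to q2
q2 | 111.[.]
Cell 0 holds 1 when M halts.

1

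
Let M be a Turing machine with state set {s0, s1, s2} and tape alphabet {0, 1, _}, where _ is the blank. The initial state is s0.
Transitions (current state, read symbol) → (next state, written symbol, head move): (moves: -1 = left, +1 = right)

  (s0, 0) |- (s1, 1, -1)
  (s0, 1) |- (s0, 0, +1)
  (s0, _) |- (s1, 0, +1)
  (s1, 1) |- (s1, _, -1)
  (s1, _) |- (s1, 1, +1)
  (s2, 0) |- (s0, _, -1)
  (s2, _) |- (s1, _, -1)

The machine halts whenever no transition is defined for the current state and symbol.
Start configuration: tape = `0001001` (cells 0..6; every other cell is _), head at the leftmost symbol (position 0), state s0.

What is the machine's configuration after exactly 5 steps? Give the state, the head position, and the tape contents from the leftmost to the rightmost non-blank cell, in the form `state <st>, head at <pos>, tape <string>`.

state s1, head at -1, tape 1__001001

s0 | __[0]001001   read 0 → write 1, move -1, go to s1
s1 | _[_]1001001   read _ → write 1, move +1, go to s1
s1 | _1[1]001001   read 1 → write _, move -1, go to s1
s1 | _[1]_001001   read 1 → write _, move -1, go to s1
s1 | [_]__001001   read _ → write 1, move +1, go to s1
s1 | 1[_]_001001
After 5 steps: state s1, head at -1, tape 1__001001.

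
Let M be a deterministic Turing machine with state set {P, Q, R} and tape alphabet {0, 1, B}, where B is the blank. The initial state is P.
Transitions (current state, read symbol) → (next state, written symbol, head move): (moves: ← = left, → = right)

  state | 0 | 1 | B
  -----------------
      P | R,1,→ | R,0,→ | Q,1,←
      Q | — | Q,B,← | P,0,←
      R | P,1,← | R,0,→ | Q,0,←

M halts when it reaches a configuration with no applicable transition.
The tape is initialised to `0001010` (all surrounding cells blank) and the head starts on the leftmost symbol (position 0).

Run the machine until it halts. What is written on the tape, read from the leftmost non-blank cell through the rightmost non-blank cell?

01010100

P | [0]001010B   read 0 → write 1, move →, go to R
R | 1[0]01010B   read 0 → write 1, move ←, go to P
P | [1]101010B   read 1 → write 0, move →, go to R
R | 0[1]01010B   read 1 → write 0, move →, go to R
R | 00[0]1010B   read 0 → write 1, move ←, go to P
P | 0[0]11010B   read 0 → write 1, move →, go to R
R | 01[1]1010B   read 1 → write 0, move →, go to R
R | 010[1]010B   read 1 → write 0, move →, go to R
R | 0100[0]10B   read 0 → write 1, move ←, go to P
P | 010[0]110B   read 0 → write 1, move →, go to R
R | 0101[1]10B   read 1 → write 0, move →, go to R
R | 01010[1]0B   read 1 → write 0, move →, go to R
R | 010100[0]B   read 0 → write 1, move ←, go to P
P | 01010[0]1B   read 0 → write 1, move →, go to R
R | 010101[1]B   read 1 → write 0, move →, go to R
R | 0101010[B]   read B → write 0, move ←, go to Q
Q | 010101[0]0
The non-blank tape span at halt is 01010100.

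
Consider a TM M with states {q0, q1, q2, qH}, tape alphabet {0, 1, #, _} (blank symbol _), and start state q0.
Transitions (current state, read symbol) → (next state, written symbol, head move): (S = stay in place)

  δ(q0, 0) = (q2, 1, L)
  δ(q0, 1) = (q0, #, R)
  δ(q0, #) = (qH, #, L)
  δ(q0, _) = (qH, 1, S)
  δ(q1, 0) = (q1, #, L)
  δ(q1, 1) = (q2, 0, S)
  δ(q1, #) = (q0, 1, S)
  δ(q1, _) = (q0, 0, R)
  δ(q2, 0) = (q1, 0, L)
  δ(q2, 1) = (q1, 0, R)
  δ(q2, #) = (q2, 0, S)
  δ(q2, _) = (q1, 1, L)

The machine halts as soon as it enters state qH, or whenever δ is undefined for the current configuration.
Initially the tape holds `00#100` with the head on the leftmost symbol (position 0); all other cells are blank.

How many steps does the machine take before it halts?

state=q0 head=0 tape=___[0]0#100   (q0,0)→(q2,1,L)
state=q2 head=-1 tape=__[_]10#100   (q2,_)→(q1,1,L)
state=q1 head=-2 tape=_[_]110#100   (q1,_)→(q0,0,R)
state=q0 head=-1 tape=_0[1]10#100   (q0,1)→(q0,#,R)
state=q0 head=0 tape=_0#[1]0#100   (q0,1)→(q0,#,R)
state=q0 head=1 tape=_0##[0]#100   (q0,0)→(q2,1,L)
state=q2 head=0 tape=_0#[#]1#100   (q2,#)→(q2,0,S)
state=q2 head=0 tape=_0#[0]1#100   (q2,0)→(q1,0,L)
state=q1 head=-1 tape=_0[#]01#100   (q1,#)→(q0,1,S)
state=q0 head=-1 tape=_0[1]01#100   (q0,1)→(q0,#,R)
state=q0 head=0 tape=_0#[0]1#100   (q0,0)→(q2,1,L)
state=q2 head=-1 tape=_0[#]11#100   (q2,#)→(q2,0,S)
state=q2 head=-1 tape=_0[0]11#100   (q2,0)→(q1,0,L)
state=q1 head=-2 tape=_[0]011#100   (q1,0)→(q1,#,L)
state=q1 head=-3 tape=[_]#011#100   (q1,_)→(q0,0,R)
state=q0 head=-2 tape=0[#]011#100   (q0,#)→(qH,#,L)
state=qH head=-3 tape=[0]#011#100
M halts after 16 transitions.

16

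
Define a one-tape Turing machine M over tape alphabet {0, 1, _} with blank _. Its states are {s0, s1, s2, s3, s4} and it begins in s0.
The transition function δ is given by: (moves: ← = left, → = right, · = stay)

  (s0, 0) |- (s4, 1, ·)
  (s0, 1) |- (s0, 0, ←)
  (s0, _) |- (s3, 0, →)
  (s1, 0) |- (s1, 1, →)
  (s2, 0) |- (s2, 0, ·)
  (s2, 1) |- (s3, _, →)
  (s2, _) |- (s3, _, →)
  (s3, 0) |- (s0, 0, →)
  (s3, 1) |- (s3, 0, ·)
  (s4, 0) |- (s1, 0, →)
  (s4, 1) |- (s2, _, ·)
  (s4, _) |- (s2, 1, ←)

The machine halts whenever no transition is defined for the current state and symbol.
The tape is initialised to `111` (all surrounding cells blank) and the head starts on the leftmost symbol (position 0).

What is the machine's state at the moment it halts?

s3

state=s0 head=0 tape=_[1]11__   (s0,1)→(s0,0,←)
state=s0 head=-1 tape=[_]011__   (s0,_)→(s3,0,→)
state=s3 head=0 tape=0[0]11__   (s3,0)→(s0,0,→)
state=s0 head=1 tape=00[1]1__   (s0,1)→(s0,0,←)
state=s0 head=0 tape=0[0]01__   (s0,0)→(s4,1,·)
state=s4 head=0 tape=0[1]01__   (s4,1)→(s2,_,·)
state=s2 head=0 tape=0[_]01__   (s2,_)→(s3,_,→)
state=s3 head=1 tape=0_[0]1__   (s3,0)→(s0,0,→)
state=s0 head=2 tape=0_0[1]__   (s0,1)→(s0,0,←)
state=s0 head=1 tape=0_[0]0__   (s0,0)→(s4,1,·)
state=s4 head=1 tape=0_[1]0__   (s4,1)→(s2,_,·)
state=s2 head=1 tape=0_[_]0__   (s2,_)→(s3,_,→)
state=s3 head=2 tape=0__[0]__   (s3,0)→(s0,0,→)
state=s0 head=3 tape=0__0[_]_   (s0,_)→(s3,0,→)
state=s3 head=4 tape=0__00[_]
No transition is defined for (s3, _); M halts in state s3.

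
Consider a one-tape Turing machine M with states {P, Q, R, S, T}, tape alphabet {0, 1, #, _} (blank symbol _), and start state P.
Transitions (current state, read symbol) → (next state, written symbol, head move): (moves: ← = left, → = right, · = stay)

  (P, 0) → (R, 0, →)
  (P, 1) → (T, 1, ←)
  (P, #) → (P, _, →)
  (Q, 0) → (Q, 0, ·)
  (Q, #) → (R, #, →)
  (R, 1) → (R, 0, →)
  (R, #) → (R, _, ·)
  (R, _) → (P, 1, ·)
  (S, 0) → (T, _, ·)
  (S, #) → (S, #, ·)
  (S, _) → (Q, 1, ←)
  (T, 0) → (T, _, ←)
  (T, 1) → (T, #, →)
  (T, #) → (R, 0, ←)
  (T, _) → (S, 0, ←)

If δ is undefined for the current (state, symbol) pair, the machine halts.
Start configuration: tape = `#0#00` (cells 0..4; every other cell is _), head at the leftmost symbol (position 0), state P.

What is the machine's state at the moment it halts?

P | __[#]0#00   read # → write _, move →, go to P
P | ___[0]#00   read 0 → write 0, move →, go to R
R | ___0[#]00   read # → write _, move ·, go to R
R | ___0[_]00   read _ → write 1, move ·, go to P
P | ___0[1]00   read 1 → write 1, move ←, go to T
T | ___[0]100   read 0 → write _, move ←, go to T
T | __[_]_100   read _ → write 0, move ←, go to S
S | _[_]0_100   read _ → write 1, move ←, go to Q
Q | [_]10_100
No transition is defined for (Q, _); M halts in state Q.

Q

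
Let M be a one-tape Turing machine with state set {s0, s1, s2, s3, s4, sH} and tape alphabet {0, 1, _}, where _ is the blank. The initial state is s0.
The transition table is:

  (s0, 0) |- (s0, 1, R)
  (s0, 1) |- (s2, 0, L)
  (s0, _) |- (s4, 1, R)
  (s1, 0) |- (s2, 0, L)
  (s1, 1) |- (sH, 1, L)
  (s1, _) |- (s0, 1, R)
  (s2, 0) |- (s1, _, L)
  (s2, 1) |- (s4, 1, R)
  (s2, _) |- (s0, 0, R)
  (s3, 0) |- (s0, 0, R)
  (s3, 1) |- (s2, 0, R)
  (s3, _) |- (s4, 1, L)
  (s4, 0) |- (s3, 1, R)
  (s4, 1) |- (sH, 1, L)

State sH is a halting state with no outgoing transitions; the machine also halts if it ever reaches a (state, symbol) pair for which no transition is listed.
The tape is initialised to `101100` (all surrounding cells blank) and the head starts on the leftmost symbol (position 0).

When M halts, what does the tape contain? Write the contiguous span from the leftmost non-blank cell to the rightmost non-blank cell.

0111110

s0 | _[1]01100   read 1 → write 0, move L, go to s2
s2 | [_]001100   read _ → write 0, move R, go to s0
s0 | 0[0]01100   read 0 → write 1, move R, go to s0
s0 | 01[0]1100   read 0 → write 1, move R, go to s0
s0 | 011[1]100   read 1 → write 0, move L, go to s2
s2 | 01[1]0100   read 1 → write 1, move R, go to s4
s4 | 011[0]100   read 0 → write 1, move R, go to s3
s3 | 0111[1]00   read 1 → write 0, move R, go to s2
s2 | 01110[0]0   read 0 → write _, move L, go to s1
s1 | 0111[0]_0   read 0 → write 0, move L, go to s2
s2 | 011[1]0_0   read 1 → write 1, move R, go to s4
s4 | 0111[0]_0   read 0 → write 1, move R, go to s3
s3 | 01111[_]0   read _ → write 1, move L, go to s4
s4 | 0111[1]10   read 1 → write 1, move L, go to sH
sH | 011[1]110
The non-blank tape span at halt is 0111110.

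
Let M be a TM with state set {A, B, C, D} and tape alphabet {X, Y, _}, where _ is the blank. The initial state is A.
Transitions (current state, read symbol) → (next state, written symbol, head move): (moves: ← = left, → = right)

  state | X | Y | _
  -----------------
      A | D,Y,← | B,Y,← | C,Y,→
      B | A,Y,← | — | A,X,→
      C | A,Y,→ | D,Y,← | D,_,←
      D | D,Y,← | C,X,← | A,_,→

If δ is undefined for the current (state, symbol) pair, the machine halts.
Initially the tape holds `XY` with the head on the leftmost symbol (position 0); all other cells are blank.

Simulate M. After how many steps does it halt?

14

state=A head=0 tape=____[X]Y   (A,X)→(D,Y,←)
state=D head=-1 tape=___[_]YY   (D,_)→(A,_,→)
state=A head=0 tape=____[Y]Y   (A,Y)→(B,Y,←)
state=B head=-1 tape=___[_]YY   (B,_)→(A,X,→)
state=A head=0 tape=___X[Y]Y   (A,Y)→(B,Y,←)
state=B head=-1 tape=___[X]YY   (B,X)→(A,Y,←)
state=A head=-2 tape=__[_]YYY   (A,_)→(C,Y,→)
state=C head=-1 tape=__Y[Y]YY   (C,Y)→(D,Y,←)
state=D head=-2 tape=__[Y]YYY   (D,Y)→(C,X,←)
state=C head=-3 tape=_[_]XYYY   (C,_)→(D,_,←)
state=D head=-4 tape=[_]_XYYY   (D,_)→(A,_,→)
state=A head=-3 tape=_[_]XYYY   (A,_)→(C,Y,→)
state=C head=-2 tape=_Y[X]YYY   (C,X)→(A,Y,→)
state=A head=-1 tape=_YY[Y]YY   (A,Y)→(B,Y,←)
state=B head=-2 tape=_Y[Y]YYY
M halts after 14 transitions.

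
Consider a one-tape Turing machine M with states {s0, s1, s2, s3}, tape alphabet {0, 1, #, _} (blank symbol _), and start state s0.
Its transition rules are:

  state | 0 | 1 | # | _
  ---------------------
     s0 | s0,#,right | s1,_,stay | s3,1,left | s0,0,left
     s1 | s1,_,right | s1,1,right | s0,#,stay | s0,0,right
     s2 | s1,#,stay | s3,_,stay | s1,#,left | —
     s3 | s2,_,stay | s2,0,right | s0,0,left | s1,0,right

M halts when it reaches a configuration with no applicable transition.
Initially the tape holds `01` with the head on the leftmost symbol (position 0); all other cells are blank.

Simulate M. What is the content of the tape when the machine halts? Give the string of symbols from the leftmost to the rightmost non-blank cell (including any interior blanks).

s0 | _[0]1______   read 0 → write #, move right, go to s0
s0 | _#[1]______   read 1 → write _, move stay, go to s1
s1 | _#[_]______   read _ → write 0, move right, go to s0
s0 | _#0[_]_____   read _ → write 0, move left, go to s0
s0 | _#[0]0_____   read 0 → write #, move right, go to s0
s0 | _##[0]_____   read 0 → write #, move right, go to s0
s0 | _###[_]____   read _ → write 0, move left, go to s0
s0 | _##[#]0____   read # → write 1, move left, go to s3
s3 | _#[#]10____   read # → write 0, move left, go to s0
s0 | _[#]010____   read # → write 1, move left, go to s3
s3 | [_]1010____   read _ → write 0, move right, go to s1
s1 | 0[1]010____   read 1 → write 1, move right, go to s1
s1 | 01[0]10____   read 0 → write _, move right, go to s1
s1 | 01_[1]0____   read 1 → write 1, move right, go to s1
s1 | 01_1[0]____   read 0 → write _, move right, go to s1
s1 | 01_1_[_]___   read _ → write 0, move right, go to s0
s0 | 01_1_0[_]__   read _ → write 0, move left, go to s0
s0 | 01_1_[0]0__   read 0 → write #, move right, go to s0
s0 | 01_1_#[0]__   read 0 → write #, move right, go to s0
s0 | 01_1_##[_]_   read _ → write 0, move left, go to s0
s0 | 01_1_#[#]0_   read # → write 1, move left, go to s3
s3 | 01_1_[#]10_   read # → write 0, move left, go to s0
s0 | 01_1[_]010_   read _ → write 0, move left, go to s0
s0 | 01_[1]0010_   read 1 → write _, move stay, go to s1
s1 | 01_[_]0010_   read _ → write 0, move right, go to s0
s0 | 01_0[0]010_   read 0 → write #, move right, go to s0
s0 | 01_0#[0]10_   read 0 → write #, move right, go to s0
s0 | 01_0##[1]0_   read 1 → write _, move stay, go to s1
s1 | 01_0##[_]0_   read _ → write 0, move right, go to s0
s0 | 01_0##0[0]_   read 0 → write #, move right, go to s0
s0 | 01_0##0#[_]   read _ → write 0, move left, go to s0
s0 | 01_0##0[#]0   read # → write 1, move left, go to s3
s3 | 01_0##[0]10   read 0 → write _, move stay, go to s2
s2 | 01_0##[_]10
The non-blank tape span at halt is 01_0##_10.

01_0##_10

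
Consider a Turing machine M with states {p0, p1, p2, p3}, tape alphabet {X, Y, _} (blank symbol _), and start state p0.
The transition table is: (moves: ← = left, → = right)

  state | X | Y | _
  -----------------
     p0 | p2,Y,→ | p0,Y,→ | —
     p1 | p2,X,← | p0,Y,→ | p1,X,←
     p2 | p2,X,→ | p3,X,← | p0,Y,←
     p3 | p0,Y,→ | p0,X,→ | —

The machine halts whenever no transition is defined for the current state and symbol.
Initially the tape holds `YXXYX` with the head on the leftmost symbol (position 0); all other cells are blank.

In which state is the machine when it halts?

p0

state=p0 head=0 tape=[Y]XXYX___   (p0,Y)→(p0,Y,→)
state=p0 head=1 tape=Y[X]XYX___   (p0,X)→(p2,Y,→)
state=p2 head=2 tape=YY[X]YX___   (p2,X)→(p2,X,→)
state=p2 head=3 tape=YYX[Y]X___   (p2,Y)→(p3,X,←)
state=p3 head=2 tape=YY[X]XX___   (p3,X)→(p0,Y,→)
state=p0 head=3 tape=YYY[X]X___   (p0,X)→(p2,Y,→)
state=p2 head=4 tape=YYYY[X]___   (p2,X)→(p2,X,→)
state=p2 head=5 tape=YYYYX[_]__   (p2,_)→(p0,Y,←)
state=p0 head=4 tape=YYYY[X]Y__   (p0,X)→(p2,Y,→)
state=p2 head=5 tape=YYYYY[Y]__   (p2,Y)→(p3,X,←)
state=p3 head=4 tape=YYYY[Y]X__   (p3,Y)→(p0,X,→)
state=p0 head=5 tape=YYYYX[X]__   (p0,X)→(p2,Y,→)
state=p2 head=6 tape=YYYYXY[_]_   (p2,_)→(p0,Y,←)
state=p0 head=5 tape=YYYYX[Y]Y_   (p0,Y)→(p0,Y,→)
state=p0 head=6 tape=YYYYXY[Y]_   (p0,Y)→(p0,Y,→)
state=p0 head=7 tape=YYYYXYY[_]
No transition is defined for (p0, _); M halts in state p0.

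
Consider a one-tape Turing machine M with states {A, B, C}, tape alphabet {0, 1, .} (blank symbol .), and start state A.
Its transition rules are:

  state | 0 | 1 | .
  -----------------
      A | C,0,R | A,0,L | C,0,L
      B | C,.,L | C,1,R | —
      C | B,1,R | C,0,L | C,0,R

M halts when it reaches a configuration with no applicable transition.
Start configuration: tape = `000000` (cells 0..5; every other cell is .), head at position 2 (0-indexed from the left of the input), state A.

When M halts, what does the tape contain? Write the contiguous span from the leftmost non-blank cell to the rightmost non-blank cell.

A | .00[0]000   read 0 → write 0, move R, go to C
C | .000[0]00   read 0 → write 1, move R, go to B
B | .0001[0]0   read 0 → write ., move L, go to C
C | .000[1].0   read 1 → write 0, move L, go to C
C | .00[0]0.0   read 0 → write 1, move R, go to B
B | .001[0].0   read 0 → write ., move L, go to C
C | .00[1]..0   read 1 → write 0, move L, go to C
C | .0[0]0..0   read 0 → write 1, move R, go to B
B | .01[0]..0   read 0 → write ., move L, go to C
C | .0[1]...0   read 1 → write 0, move L, go to C
C | .[0]0...0   read 0 → write 1, move R, go to B
B | .1[0]...0   read 0 → write ., move L, go to C
C | .[1]....0   read 1 → write 0, move L, go to C
C | [.]0....0   read . → write 0, move R, go to C
C | 0[0]....0   read 0 → write 1, move R, go to B
B | 01[.]...0
The non-blank tape span at halt is 01....0.

01....0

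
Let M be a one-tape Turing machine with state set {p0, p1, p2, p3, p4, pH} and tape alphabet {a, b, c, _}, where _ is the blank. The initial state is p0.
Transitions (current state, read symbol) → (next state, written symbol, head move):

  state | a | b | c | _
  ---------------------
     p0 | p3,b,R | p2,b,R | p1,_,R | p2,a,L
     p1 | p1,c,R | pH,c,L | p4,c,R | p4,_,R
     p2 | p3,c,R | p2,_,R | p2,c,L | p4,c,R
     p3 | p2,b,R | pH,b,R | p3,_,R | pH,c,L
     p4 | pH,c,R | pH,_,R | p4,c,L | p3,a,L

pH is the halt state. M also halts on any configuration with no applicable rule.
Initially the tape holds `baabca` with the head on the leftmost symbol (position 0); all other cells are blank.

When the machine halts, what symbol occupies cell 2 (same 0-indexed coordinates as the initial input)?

_

state=p0 head=0 tape=[b]aabca   (p0,b)→(p2,b,R)
state=p2 head=1 tape=b[a]abca   (p2,a)→(p3,c,R)
state=p3 head=2 tape=bc[a]bca   (p3,a)→(p2,b,R)
state=p2 head=3 tape=bcb[b]ca   (p2,b)→(p2,_,R)
state=p2 head=4 tape=bcb_[c]a   (p2,c)→(p2,c,L)
state=p2 head=3 tape=bcb[_]ca   (p2,_)→(p4,c,R)
state=p4 head=4 tape=bcbc[c]a   (p4,c)→(p4,c,L)
state=p4 head=3 tape=bcb[c]ca   (p4,c)→(p4,c,L)
state=p4 head=2 tape=bc[b]cca   (p4,b)→(pH,_,R)
state=pH head=3 tape=bc_[c]ca
Cell 2 holds _ when M halts.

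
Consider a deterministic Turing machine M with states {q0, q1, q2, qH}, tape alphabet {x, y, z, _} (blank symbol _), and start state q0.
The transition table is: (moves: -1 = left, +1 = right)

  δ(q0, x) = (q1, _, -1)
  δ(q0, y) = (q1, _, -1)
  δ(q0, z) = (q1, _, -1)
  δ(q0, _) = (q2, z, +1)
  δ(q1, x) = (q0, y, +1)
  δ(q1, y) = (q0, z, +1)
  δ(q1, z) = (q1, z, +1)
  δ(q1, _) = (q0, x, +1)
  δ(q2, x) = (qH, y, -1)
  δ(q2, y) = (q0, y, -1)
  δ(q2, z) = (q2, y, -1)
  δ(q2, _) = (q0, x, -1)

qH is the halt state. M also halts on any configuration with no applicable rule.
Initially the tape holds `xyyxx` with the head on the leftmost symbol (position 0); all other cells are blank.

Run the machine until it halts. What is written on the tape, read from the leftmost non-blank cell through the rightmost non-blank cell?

state=q0 head=0 tape=_[x]yyxx   (q0,x)→(q1,_,-1)
state=q1 head=-1 tape=[_]_yyxx   (q1,_)→(q0,x,+1)
state=q0 head=0 tape=x[_]yyxx   (q0,_)→(q2,z,+1)
state=q2 head=1 tape=xz[y]yxx   (q2,y)→(q0,y,-1)
state=q0 head=0 tape=x[z]yyxx   (q0,z)→(q1,_,-1)
state=q1 head=-1 tape=[x]_yyxx   (q1,x)→(q0,y,+1)
state=q0 head=0 tape=y[_]yyxx   (q0,_)→(q2,z,+1)
state=q2 head=1 tape=yz[y]yxx   (q2,y)→(q0,y,-1)
state=q0 head=0 tape=y[z]yyxx   (q0,z)→(q1,_,-1)
state=q1 head=-1 tape=[y]_yyxx   (q1,y)→(q0,z,+1)
state=q0 head=0 tape=z[_]yyxx   (q0,_)→(q2,z,+1)
state=q2 head=1 tape=zz[y]yxx   (q2,y)→(q0,y,-1)
state=q0 head=0 tape=z[z]yyxx   (q0,z)→(q1,_,-1)
state=q1 head=-1 tape=[z]_yyxx   (q1,z)→(q1,z,+1)
state=q1 head=0 tape=z[_]yyxx   (q1,_)→(q0,x,+1)
state=q0 head=1 tape=zx[y]yxx   (q0,y)→(q1,_,-1)
state=q1 head=0 tape=z[x]_yxx   (q1,x)→(q0,y,+1)
state=q0 head=1 tape=zy[_]yxx   (q0,_)→(q2,z,+1)
state=q2 head=2 tape=zyz[y]xx   (q2,y)→(q0,y,-1)
state=q0 head=1 tape=zy[z]yxx   (q0,z)→(q1,_,-1)
state=q1 head=0 tape=z[y]_yxx   (q1,y)→(q0,z,+1)
state=q0 head=1 tape=zz[_]yxx   (q0,_)→(q2,z,+1)
state=q2 head=2 tape=zzz[y]xx   (q2,y)→(q0,y,-1)
state=q0 head=1 tape=zz[z]yxx   (q0,z)→(q1,_,-1)
state=q1 head=0 tape=z[z]_yxx   (q1,z)→(q1,z,+1)
state=q1 head=1 tape=zz[_]yxx   (q1,_)→(q0,x,+1)
state=q0 head=2 tape=zzx[y]xx   (q0,y)→(q1,_,-1)
state=q1 head=1 tape=zz[x]_xx   (q1,x)→(q0,y,+1)
state=q0 head=2 tape=zzy[_]xx   (q0,_)→(q2,z,+1)
state=q2 head=3 tape=zzyz[x]x   (q2,x)→(qH,y,-1)
state=qH head=2 tape=zzy[z]yx
The non-blank tape span at halt is zzyzyx.

zzyzyx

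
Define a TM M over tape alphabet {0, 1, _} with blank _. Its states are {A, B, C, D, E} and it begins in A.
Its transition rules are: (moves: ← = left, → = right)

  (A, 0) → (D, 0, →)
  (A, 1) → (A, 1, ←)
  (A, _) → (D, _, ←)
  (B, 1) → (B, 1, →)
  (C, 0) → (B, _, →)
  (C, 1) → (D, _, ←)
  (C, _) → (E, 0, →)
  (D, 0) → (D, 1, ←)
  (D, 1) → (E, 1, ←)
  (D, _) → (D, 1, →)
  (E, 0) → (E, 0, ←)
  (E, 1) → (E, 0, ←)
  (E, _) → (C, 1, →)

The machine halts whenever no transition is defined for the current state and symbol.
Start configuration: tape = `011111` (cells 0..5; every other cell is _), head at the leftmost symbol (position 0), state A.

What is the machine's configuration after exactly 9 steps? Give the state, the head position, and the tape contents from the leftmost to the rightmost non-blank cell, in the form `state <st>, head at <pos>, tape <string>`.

A | _[0]11111   read 0 → write 0, move →, go to D
D | _0[1]1111   read 1 → write 1, move ←, go to E
E | _[0]11111   read 0 → write 0, move ←, go to E
E | [_]011111   read _ → write 1, move →, go to C
C | 1[0]11111   read 0 → write _, move →, go to B
B | 1_[1]1111   read 1 → write 1, move →, go to B
B | 1_1[1]111   read 1 → write 1, move →, go to B
B | 1_11[1]11   read 1 → write 1, move →, go to B
B | 1_111[1]1   read 1 → write 1, move →, go to B
B | 1_1111[1]
After 9 steps: state B, head at 5, tape 1_11111.

state B, head at 5, tape 1_11111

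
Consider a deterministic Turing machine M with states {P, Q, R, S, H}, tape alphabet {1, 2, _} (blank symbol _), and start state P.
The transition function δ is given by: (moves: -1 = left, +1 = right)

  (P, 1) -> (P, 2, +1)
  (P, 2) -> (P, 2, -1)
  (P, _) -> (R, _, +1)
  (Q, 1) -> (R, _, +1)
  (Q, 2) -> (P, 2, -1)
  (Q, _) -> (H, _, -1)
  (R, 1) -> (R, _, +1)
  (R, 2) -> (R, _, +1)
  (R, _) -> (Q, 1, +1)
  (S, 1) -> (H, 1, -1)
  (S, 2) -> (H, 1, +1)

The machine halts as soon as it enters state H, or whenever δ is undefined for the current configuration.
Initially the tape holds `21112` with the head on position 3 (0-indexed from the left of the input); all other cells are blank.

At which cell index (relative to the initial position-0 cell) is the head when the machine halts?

state=P head=3 tape=_211[1]2__   (P,1)→(P,2,+1)
state=P head=4 tape=_2112[2]__   (P,2)→(P,2,-1)
state=P head=3 tape=_211[2]2__   (P,2)→(P,2,-1)
state=P head=2 tape=_21[1]22__   (P,1)→(P,2,+1)
state=P head=3 tape=_212[2]2__   (P,2)→(P,2,-1)
state=P head=2 tape=_21[2]22__   (P,2)→(P,2,-1)
state=P head=1 tape=_2[1]222__   (P,1)→(P,2,+1)
state=P head=2 tape=_22[2]22__   (P,2)→(P,2,-1)
state=P head=1 tape=_2[2]222__   (P,2)→(P,2,-1)
state=P head=0 tape=_[2]2222__   (P,2)→(P,2,-1)
state=P head=-1 tape=[_]22222__   (P,_)→(R,_,+1)
state=R head=0 tape=_[2]2222__   (R,2)→(R,_,+1)
state=R head=1 tape=__[2]222__   (R,2)→(R,_,+1)
state=R head=2 tape=___[2]22__   (R,2)→(R,_,+1)
state=R head=3 tape=____[2]2__   (R,2)→(R,_,+1)
state=R head=4 tape=_____[2]__   (R,2)→(R,_,+1)
state=R head=5 tape=______[_]_   (R,_)→(Q,1,+1)
state=Q head=6 tape=______1[_]   (Q,_)→(H,_,-1)
state=H head=5 tape=______[1]_
At halt the head is at cell 5.

5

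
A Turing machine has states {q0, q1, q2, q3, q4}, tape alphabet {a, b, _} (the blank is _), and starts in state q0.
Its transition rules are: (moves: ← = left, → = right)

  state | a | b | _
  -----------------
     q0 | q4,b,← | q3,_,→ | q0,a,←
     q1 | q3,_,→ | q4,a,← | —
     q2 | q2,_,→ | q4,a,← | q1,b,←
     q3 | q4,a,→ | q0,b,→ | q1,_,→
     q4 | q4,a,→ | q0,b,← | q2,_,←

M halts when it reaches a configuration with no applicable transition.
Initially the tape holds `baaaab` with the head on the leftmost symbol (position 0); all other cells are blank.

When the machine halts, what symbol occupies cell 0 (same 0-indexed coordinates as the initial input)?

_

state=q0 head=0 tape=__[b]aaaab   (q0,b)→(q3,_,→)
state=q3 head=1 tape=___[a]aaab   (q3,a)→(q4,a,→)
state=q4 head=2 tape=___a[a]aab   (q4,a)→(q4,a,→)
state=q4 head=3 tape=___aa[a]ab   (q4,a)→(q4,a,→)
state=q4 head=4 tape=___aaa[a]b   (q4,a)→(q4,a,→)
state=q4 head=5 tape=___aaaa[b]   (q4,b)→(q0,b,←)
state=q0 head=4 tape=___aaa[a]b   (q0,a)→(q4,b,←)
state=q4 head=3 tape=___aa[a]bb   (q4,a)→(q4,a,→)
state=q4 head=4 tape=___aaa[b]b   (q4,b)→(q0,b,←)
state=q0 head=3 tape=___aa[a]bb   (q0,a)→(q4,b,←)
state=q4 head=2 tape=___a[a]bbb   (q4,a)→(q4,a,→)
state=q4 head=3 tape=___aa[b]bb   (q4,b)→(q0,b,←)
state=q0 head=2 tape=___a[a]bbb   (q0,a)→(q4,b,←)
state=q4 head=1 tape=___[a]bbbb   (q4,a)→(q4,a,→)
state=q4 head=2 tape=___a[b]bbb   (q4,b)→(q0,b,←)
state=q0 head=1 tape=___[a]bbbb   (q0,a)→(q4,b,←)
state=q4 head=0 tape=__[_]bbbbb   (q4,_)→(q2,_,←)
state=q2 head=-1 tape=_[_]_bbbbb   (q2,_)→(q1,b,←)
state=q1 head=-2 tape=[_]b_bbbbb
Cell 0 holds _ when M halts.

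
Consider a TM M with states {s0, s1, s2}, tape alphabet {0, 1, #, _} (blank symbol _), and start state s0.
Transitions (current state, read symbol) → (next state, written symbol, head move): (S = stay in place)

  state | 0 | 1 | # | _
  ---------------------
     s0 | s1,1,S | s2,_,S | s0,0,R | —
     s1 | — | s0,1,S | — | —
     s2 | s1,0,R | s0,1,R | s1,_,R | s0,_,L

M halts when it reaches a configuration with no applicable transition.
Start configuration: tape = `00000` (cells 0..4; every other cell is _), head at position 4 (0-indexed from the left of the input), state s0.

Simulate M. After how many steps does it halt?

20

state=s0 head=4 tape=_0000[0]   (s0,0)→(s1,1,S)
state=s1 head=4 tape=_0000[1]   (s1,1)→(s0,1,S)
state=s0 head=4 tape=_0000[1]   (s0,1)→(s2,_,S)
state=s2 head=4 tape=_0000[_]   (s2,_)→(s0,_,L)
state=s0 head=3 tape=_000[0]_   (s0,0)→(s1,1,S)
state=s1 head=3 tape=_000[1]_   (s1,1)→(s0,1,S)
state=s0 head=3 tape=_000[1]_   (s0,1)→(s2,_,S)
state=s2 head=3 tape=_000[_]_   (s2,_)→(s0,_,L)
state=s0 head=2 tape=_00[0]__   (s0,0)→(s1,1,S)
state=s1 head=2 tape=_00[1]__   (s1,1)→(s0,1,S)
state=s0 head=2 tape=_00[1]__   (s0,1)→(s2,_,S)
state=s2 head=2 tape=_00[_]__   (s2,_)→(s0,_,L)
state=s0 head=1 tape=_0[0]___   (s0,0)→(s1,1,S)
state=s1 head=1 tape=_0[1]___   (s1,1)→(s0,1,S)
state=s0 head=1 tape=_0[1]___   (s0,1)→(s2,_,S)
state=s2 head=1 tape=_0[_]___   (s2,_)→(s0,_,L)
state=s0 head=0 tape=_[0]____   (s0,0)→(s1,1,S)
state=s1 head=0 tape=_[1]____   (s1,1)→(s0,1,S)
state=s0 head=0 tape=_[1]____   (s0,1)→(s2,_,S)
state=s2 head=0 tape=_[_]____   (s2,_)→(s0,_,L)
state=s0 head=-1 tape=[_]_____
M halts after 20 transitions.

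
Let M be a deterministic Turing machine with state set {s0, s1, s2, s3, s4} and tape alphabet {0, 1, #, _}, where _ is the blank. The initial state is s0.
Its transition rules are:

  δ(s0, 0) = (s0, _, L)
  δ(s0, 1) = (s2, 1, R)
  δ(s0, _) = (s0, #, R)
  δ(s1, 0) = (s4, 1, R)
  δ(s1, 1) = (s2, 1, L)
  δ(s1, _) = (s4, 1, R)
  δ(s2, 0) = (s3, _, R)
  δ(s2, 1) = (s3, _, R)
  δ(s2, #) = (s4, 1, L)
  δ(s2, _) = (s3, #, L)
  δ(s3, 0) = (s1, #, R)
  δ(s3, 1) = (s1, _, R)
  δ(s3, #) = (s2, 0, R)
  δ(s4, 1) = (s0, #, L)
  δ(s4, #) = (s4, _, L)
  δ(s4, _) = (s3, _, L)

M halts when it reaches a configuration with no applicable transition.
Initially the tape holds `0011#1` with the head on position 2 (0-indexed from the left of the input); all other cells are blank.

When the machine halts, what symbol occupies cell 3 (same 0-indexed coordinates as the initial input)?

state=s0 head=2 tape=00[1]1#1_   (s0,1)→(s2,1,R)
state=s2 head=3 tape=001[1]#1_   (s2,1)→(s3,_,R)
state=s3 head=4 tape=001_[#]1_   (s3,#)→(s2,0,R)
state=s2 head=5 tape=001_0[1]_   (s2,1)→(s3,_,R)
state=s3 head=6 tape=001_0_[_]
Cell 3 holds _ when M halts.

_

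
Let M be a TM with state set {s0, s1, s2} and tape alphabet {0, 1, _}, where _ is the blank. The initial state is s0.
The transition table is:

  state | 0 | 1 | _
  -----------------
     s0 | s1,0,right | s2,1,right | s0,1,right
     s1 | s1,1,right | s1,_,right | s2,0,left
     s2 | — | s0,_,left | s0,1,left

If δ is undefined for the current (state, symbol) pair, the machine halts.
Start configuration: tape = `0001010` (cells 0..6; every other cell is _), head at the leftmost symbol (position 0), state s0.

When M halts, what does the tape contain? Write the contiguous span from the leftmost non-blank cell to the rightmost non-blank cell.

011_11100

state=s0 head=0 tape=[0]001010__   (s0,0)→(s1,0,right)
state=s1 head=1 tape=0[0]01010__   (s1,0)→(s1,1,right)
state=s1 head=2 tape=01[0]1010__   (s1,0)→(s1,1,right)
state=s1 head=3 tape=011[1]010__   (s1,1)→(s1,_,right)
state=s1 head=4 tape=011_[0]10__   (s1,0)→(s1,1,right)
state=s1 head=5 tape=011_1[1]0__   (s1,1)→(s1,_,right)
state=s1 head=6 tape=011_1_[0]__   (s1,0)→(s1,1,right)
state=s1 head=7 tape=011_1_1[_]_   (s1,_)→(s2,0,left)
state=s2 head=6 tape=011_1_[1]0_   (s2,1)→(s0,_,left)
state=s0 head=5 tape=011_1[_]_0_   (s0,_)→(s0,1,right)
state=s0 head=6 tape=011_11[_]0_   (s0,_)→(s0,1,right)
state=s0 head=7 tape=011_111[0]_   (s0,0)→(s1,0,right)
state=s1 head=8 tape=011_1110[_]   (s1,_)→(s2,0,left)
state=s2 head=7 tape=011_111[0]0
The non-blank tape span at halt is 011_11100.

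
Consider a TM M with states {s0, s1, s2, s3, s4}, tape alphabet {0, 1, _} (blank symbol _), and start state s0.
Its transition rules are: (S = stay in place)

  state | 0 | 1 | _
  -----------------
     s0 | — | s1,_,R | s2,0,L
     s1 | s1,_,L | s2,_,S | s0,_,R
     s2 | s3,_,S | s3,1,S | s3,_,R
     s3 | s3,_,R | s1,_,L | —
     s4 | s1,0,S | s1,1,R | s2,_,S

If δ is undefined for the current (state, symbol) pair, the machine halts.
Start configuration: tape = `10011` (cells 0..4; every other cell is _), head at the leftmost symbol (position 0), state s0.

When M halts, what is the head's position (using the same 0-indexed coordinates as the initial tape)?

state=s0 head=0 tape=[1]0011_   (s0,1)→(s1,_,R)
state=s1 head=1 tape=_[0]011_   (s1,0)→(s1,_,L)
state=s1 head=0 tape=[_]_011_   (s1,_)→(s0,_,R)
state=s0 head=1 tape=_[_]011_   (s0,_)→(s2,0,L)
state=s2 head=0 tape=[_]0011_   (s2,_)→(s3,_,R)
state=s3 head=1 tape=_[0]011_   (s3,0)→(s3,_,R)
state=s3 head=2 tape=__[0]11_   (s3,0)→(s3,_,R)
state=s3 head=3 tape=___[1]1_   (s3,1)→(s1,_,L)
state=s1 head=2 tape=__[_]_1_   (s1,_)→(s0,_,R)
state=s0 head=3 tape=___[_]1_   (s0,_)→(s2,0,L)
state=s2 head=2 tape=__[_]01_   (s2,_)→(s3,_,R)
state=s3 head=3 tape=___[0]1_   (s3,0)→(s3,_,R)
state=s3 head=4 tape=____[1]_   (s3,1)→(s1,_,L)
state=s1 head=3 tape=___[_]__   (s1,_)→(s0,_,R)
state=s0 head=4 tape=____[_]_   (s0,_)→(s2,0,L)
state=s2 head=3 tape=___[_]0_   (s2,_)→(s3,_,R)
state=s3 head=4 tape=____[0]_   (s3,0)→(s3,_,R)
state=s3 head=5 tape=_____[_]
At halt the head is at cell 5.

5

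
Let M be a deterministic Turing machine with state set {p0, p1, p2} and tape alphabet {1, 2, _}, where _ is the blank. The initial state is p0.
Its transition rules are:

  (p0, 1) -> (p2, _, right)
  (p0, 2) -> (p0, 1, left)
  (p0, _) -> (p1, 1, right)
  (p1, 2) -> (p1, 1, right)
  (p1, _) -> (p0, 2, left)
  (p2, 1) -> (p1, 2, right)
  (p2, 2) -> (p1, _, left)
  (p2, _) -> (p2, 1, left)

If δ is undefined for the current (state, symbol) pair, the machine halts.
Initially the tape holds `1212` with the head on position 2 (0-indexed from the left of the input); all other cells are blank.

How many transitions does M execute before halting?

13

p0 | 12[1]2   read 1 → write _, move right, go to p2
p2 | 12_[2]   read 2 → write _, move left, go to p1
p1 | 12[_]_   read _ → write 2, move left, go to p0
p0 | 1[2]2_   read 2 → write 1, move left, go to p0
p0 | [1]12_   read 1 → write _, move right, go to p2
p2 | _[1]2_   read 1 → write 2, move right, go to p1
p1 | _2[2]_   read 2 → write 1, move right, go to p1
p1 | _21[_]   read _ → write 2, move left, go to p0
p0 | _2[1]2   read 1 → write _, move right, go to p2
p2 | _2_[2]   read 2 → write _, move left, go to p1
p1 | _2[_]_   read _ → write 2, move left, go to p0
p0 | _[2]2_   read 2 → write 1, move left, go to p0
p0 | [_]12_   read _ → write 1, move right, go to p1
p1 | 1[1]2_
M halts after 13 transitions.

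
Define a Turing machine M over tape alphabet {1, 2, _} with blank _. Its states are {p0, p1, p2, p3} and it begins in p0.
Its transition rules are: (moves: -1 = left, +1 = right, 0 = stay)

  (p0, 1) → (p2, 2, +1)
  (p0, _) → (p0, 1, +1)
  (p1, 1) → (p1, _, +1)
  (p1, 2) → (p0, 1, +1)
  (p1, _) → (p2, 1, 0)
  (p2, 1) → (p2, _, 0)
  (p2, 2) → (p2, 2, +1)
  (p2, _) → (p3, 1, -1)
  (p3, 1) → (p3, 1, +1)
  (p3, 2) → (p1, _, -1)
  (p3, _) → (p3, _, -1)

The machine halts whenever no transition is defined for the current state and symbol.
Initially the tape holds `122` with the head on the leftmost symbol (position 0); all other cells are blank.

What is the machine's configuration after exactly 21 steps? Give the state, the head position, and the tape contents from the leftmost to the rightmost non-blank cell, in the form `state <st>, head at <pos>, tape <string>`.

state p3, head at 1, tape 21_11

p0 | [1]22__   read 1 → write 2, move +1, go to p2
p2 | 2[2]2__   read 2 → write 2, move +1, go to p2
p2 | 22[2]__   read 2 → write 2, move +1, go to p2
p2 | 222[_]_   read _ → write 1, move -1, go to p3
p3 | 22[2]1_   read 2 → write _, move -1, go to p1
p1 | 2[2]_1_   read 2 → write 1, move +1, go to p0
p0 | 21[_]1_   read _ → write 1, move +1, go to p0
p0 | 211[1]_   read 1 → write 2, move +1, go to p2
p2 | 2112[_]   read _ → write 1, move -1, go to p3
p3 | 211[2]1   read 2 → write _, move -1, go to p1
p1 | 21[1]_1   read 1 → write _, move +1, go to p1
p1 | 21_[_]1   read _ → write 1, move 0, go to p2
p2 | 21_[1]1   read 1 → write _, move 0, go to p2
p2 | 21_[_]1   read _ → write 1, move -1, go to p3
p3 | 21[_]11   read _ → write _, move -1, go to p3
p3 | 2[1]_11   read 1 → write 1, move +1, go to p3
p3 | 21[_]11   read _ → write _, move -1, go to p3
p3 | 2[1]_11   read 1 → write 1, move +1, go to p3
p3 | 21[_]11   read _ → write _, move -1, go to p3
p3 | 2[1]_11   read 1 → write 1, move +1, go to p3
p3 | 21[_]11   read _ → write _, move -1, go to p3
p3 | 2[1]_11
After 21 steps: state p3, head at 1, tape 21_11.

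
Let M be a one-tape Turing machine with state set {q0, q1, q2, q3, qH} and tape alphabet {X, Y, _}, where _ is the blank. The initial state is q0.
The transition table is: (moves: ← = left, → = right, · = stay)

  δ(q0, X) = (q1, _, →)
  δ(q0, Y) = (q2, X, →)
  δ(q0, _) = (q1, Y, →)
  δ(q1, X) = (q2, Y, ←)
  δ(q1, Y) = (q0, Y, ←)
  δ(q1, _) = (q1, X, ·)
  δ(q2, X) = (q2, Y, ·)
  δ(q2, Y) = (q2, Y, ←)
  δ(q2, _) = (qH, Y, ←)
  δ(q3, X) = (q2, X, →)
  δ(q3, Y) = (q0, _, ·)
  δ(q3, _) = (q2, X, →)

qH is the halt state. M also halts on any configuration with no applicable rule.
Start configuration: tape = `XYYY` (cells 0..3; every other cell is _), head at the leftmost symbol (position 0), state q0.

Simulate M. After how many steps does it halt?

state=q0 head=0 tape=__[X]YYY   (q0,X)→(q1,_,→)
state=q1 head=1 tape=___[Y]YY   (q1,Y)→(q0,Y,←)
state=q0 head=0 tape=__[_]YYY   (q0,_)→(q1,Y,→)
state=q1 head=1 tape=__Y[Y]YY   (q1,Y)→(q0,Y,←)
state=q0 head=0 tape=__[Y]YYY   (q0,Y)→(q2,X,→)
state=q2 head=1 tape=__X[Y]YY   (q2,Y)→(q2,Y,←)
state=q2 head=0 tape=__[X]YYY   (q2,X)→(q2,Y,·)
state=q2 head=0 tape=__[Y]YYY   (q2,Y)→(q2,Y,←)
state=q2 head=-1 tape=_[_]YYYY   (q2,_)→(qH,Y,←)
state=qH head=-2 tape=[_]YYYYY
M halts after 9 transitions.

9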